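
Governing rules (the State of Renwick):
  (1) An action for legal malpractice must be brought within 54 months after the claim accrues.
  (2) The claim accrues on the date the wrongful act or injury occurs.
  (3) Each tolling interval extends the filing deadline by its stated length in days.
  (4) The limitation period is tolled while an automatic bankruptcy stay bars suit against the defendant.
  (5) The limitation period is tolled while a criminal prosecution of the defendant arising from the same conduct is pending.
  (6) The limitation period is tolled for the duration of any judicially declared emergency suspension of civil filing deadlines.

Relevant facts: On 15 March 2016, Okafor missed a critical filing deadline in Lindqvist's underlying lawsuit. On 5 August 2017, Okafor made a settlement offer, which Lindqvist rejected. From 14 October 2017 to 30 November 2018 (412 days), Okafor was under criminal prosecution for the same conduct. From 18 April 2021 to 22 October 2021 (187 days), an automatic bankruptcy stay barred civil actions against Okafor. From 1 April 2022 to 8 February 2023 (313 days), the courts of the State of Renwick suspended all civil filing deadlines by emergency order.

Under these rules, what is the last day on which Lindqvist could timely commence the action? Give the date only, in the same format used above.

16 March 2023

The limitation period began to run on 15 March 2016.
Adding the 54 months base period to 15 March 2016 gives a deadline of 15 September 2020, before any tolling.
Because the pending criminal prosecution ran from 14 October 2017 to 30 November 2018, the deadline is extended by 412 days to 1 November 2021.
Because the automatic bankruptcy stay ran from 18 April 2021 to 22 October 2021, the deadline is extended by 187 days to 7 May 2022.
Because the emergency suspension of filing deadlines ran from 1 April 2022 to 8 February 2023, the deadline is extended by 313 days to 16 March 2023.
The other events in the timeline have no effect on the limitation period under the stated rules.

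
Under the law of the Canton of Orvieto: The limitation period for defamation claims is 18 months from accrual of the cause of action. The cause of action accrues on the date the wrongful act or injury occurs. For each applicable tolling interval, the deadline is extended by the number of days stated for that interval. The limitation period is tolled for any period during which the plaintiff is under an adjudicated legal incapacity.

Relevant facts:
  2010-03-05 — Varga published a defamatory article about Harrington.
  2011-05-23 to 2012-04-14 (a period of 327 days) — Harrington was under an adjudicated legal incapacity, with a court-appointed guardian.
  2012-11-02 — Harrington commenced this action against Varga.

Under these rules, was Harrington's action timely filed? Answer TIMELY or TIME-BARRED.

TIME-BARRED

The cause of action accrued on 2010-03-05, the date of the act.
18 months from 2010-03-05 is 2011-09-05.
Because the plaintiff's legal incapacity ran from 2011-05-23 to 2012-04-14, the deadline is extended by 327 days to 2012-07-28.
Filing on 2012-11-02 missed the 2012-07-28 deadline — the action is time-barred.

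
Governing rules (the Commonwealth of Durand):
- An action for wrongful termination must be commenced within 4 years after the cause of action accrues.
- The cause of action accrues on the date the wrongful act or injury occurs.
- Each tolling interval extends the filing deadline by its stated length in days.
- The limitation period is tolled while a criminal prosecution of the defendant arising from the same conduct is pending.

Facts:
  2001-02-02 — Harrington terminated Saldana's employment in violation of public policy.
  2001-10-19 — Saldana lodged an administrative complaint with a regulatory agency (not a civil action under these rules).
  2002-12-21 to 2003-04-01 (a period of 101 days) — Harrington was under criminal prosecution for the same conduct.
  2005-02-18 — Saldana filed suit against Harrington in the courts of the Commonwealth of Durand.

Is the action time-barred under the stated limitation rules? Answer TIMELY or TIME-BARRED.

The cause of action accrued on 2001-02-02, the date of the act.
Adding the 4 years base period to 2001-02-02 gives a deadline of 2005-02-02, before any tolling.
The pending criminal prosecution from 2002-12-21 to 2003-04-01 tolled the period for 101 days, extending the deadline to 2005-05-14.
The other events in the timeline have no effect on the limitation period under the stated rules.
Filing on 2005-02-18 beat the 2005-05-14 deadline — the action is timely.

TIMELY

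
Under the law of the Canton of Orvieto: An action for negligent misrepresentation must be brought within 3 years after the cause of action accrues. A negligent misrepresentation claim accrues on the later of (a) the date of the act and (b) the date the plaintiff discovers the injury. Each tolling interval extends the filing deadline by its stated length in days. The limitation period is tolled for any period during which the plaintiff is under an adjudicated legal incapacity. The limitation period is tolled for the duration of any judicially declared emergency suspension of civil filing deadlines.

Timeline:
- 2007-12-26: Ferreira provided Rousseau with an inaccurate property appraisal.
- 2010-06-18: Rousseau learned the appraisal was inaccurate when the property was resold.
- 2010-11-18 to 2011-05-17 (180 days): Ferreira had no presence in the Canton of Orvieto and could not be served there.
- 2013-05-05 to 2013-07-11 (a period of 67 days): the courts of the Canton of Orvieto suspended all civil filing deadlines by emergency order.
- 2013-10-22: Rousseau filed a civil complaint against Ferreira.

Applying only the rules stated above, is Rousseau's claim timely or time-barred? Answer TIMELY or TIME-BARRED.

TIME-BARRED

Because discovery on 2010-06-18 post-dates the 2007-12-26 act, accrual under the later-of rule falls on 2010-06-18.
The untolled deadline — 3 years after 2010-06-18 — is 2013-06-18.
The period was tolled for 67 days by the emergency suspension of filing deadlines (2013-05-05 to 2013-07-11), pushing the deadline to 2013-08-24.
No stated provision tolls the period for the defendant's absence, so the interval from 2010-11-18 to 2011-05-17 has no effect on the deadline.
Filing on 2013-10-22 missed the 2013-08-24 deadline — the action is time-barred.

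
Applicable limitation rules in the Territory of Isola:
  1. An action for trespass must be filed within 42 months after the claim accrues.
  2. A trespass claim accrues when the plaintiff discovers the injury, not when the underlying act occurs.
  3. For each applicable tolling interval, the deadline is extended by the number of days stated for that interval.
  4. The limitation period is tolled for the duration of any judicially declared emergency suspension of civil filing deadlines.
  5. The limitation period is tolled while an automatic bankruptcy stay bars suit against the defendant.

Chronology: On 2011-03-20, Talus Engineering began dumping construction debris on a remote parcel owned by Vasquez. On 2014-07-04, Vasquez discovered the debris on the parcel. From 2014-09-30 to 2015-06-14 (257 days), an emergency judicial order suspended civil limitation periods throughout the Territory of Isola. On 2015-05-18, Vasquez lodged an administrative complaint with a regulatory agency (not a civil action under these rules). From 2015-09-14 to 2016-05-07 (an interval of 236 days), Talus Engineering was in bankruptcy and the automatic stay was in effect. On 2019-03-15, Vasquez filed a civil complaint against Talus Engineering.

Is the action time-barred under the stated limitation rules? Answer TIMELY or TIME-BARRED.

TIMELY

Under the discovery rule, the claim accrued on 2014-07-04, when Vasquez discovered the injury — not on the 2011-03-20 date of the underlying act.
42 months from 2014-07-04 is 2018-01-04.
The period was tolled for 257 days by the emergency suspension of filing deadlines (2014-09-30 to 2015-06-14), pushing the deadline to 2018-09-18.
The automatic bankruptcy stay from 2015-09-14 to 2016-05-07 tolled the period for 236 days, extending the deadline to 2019-05-12.
Nothing else in the chronology tolls or restarts the period.
The 2019-03-15 filing precedes the 2019-05-12 deadline; the claim is timely.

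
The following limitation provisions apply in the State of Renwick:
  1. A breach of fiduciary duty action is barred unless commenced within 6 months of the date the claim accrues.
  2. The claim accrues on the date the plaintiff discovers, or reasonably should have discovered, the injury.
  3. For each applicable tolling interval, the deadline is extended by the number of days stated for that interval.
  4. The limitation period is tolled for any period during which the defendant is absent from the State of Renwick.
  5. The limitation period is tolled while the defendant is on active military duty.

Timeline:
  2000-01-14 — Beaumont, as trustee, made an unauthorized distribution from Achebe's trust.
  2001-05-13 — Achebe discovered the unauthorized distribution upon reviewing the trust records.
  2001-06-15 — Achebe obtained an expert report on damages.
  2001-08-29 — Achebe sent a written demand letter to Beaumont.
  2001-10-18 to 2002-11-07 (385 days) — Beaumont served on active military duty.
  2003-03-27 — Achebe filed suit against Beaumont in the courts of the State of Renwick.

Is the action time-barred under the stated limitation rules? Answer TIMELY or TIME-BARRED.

Accrual is tied to discovery, so the period began on 2001-05-13 rather than on 2000-01-14 when the act occurred.
The untolled deadline — 6 months after 2001-05-13 — is 2001-11-13.
The defendant's active military service from 2001-10-18 to 2002-11-07 tolled the period for 385 days, extending the deadline to 2002-12-03.
Nothing else in the chronology tolls or restarts the period.
Achebe filed on 2003-03-27, after the 2002-12-03 deadline, so the action is time-barred.

TIME-BARRED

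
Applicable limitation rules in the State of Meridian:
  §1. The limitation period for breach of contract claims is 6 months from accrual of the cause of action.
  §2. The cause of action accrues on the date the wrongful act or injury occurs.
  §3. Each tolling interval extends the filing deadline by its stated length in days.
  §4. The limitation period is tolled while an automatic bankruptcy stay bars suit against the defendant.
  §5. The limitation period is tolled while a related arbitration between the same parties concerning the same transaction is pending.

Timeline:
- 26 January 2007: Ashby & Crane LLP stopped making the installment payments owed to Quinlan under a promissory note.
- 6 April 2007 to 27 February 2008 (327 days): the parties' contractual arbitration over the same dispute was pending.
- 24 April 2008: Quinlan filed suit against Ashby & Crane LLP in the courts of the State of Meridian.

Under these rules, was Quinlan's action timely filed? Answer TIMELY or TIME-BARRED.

TIMELY

The claim accrued on 26 January 2007, when the wrongful act occurred.
6 months from 26 January 2007 is 26 July 2007.
Because the pending related arbitration ran from 6 April 2007 to 27 February 2008, the deadline is extended by 327 days to 17 June 2008.
The 24 April 2008 filing precedes the 17 June 2008 deadline; the claim is timely.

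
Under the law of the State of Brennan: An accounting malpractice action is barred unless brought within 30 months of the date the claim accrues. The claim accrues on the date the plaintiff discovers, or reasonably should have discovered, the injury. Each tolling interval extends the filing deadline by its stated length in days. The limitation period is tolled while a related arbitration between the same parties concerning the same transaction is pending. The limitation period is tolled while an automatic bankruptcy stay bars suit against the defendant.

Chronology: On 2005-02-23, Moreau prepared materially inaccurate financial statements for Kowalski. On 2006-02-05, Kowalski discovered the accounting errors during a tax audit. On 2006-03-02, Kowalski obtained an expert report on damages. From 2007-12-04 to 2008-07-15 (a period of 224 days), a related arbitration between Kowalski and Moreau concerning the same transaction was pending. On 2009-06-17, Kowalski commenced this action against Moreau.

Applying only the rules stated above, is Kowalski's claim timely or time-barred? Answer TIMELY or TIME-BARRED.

TIME-BARRED

Under the discovery rule, the claim accrued on 2006-02-05, when Kowalski discovered the injury — not on the 2005-02-23 date of the underlying act.
30 months from 2006-02-05 is 2008-08-05.
The period was tolled for 224 days by the pending related arbitration (2007-12-04 to 2008-07-15), pushing the deadline to 2009-03-17.
The other events in the timeline have no effect on the limitation period under the stated rules.
The 2009-06-17 filing falls after the 2009-03-17 deadline; the claim is time-barred.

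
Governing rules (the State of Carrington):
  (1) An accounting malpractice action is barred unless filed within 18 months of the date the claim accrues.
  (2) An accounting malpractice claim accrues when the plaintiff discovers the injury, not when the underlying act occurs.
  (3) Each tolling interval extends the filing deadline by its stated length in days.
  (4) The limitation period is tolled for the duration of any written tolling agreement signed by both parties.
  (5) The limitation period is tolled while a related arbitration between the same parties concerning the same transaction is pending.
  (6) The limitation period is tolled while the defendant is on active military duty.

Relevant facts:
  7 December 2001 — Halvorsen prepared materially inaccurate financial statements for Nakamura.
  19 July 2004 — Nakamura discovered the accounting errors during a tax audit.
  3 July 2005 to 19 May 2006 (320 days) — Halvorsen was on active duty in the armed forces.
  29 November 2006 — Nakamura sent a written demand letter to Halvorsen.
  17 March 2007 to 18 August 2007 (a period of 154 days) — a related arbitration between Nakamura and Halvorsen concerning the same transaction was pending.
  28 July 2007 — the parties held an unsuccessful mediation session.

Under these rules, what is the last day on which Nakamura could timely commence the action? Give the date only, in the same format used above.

The claim did not accrue until Nakamura discovered the injury on 19 July 2004; the 7 December 2001 act date does not start the clock under the stated rule.
Adding the 18 months base period to 19 July 2004 gives a deadline of 19 January 2006, before any tolling.
The period was tolled for 320 days by the defendant's active military service (3 July 2005 to 19 May 2006), pushing the deadline to 5 December 2006.
The pending related arbitration from 17 March 2007 to 18 August 2007 began after the period had already run on 5 December 2006, so it has no tolling effect.
The other events in the timeline have no effect on the limitation period under the stated rules.

5 December 2006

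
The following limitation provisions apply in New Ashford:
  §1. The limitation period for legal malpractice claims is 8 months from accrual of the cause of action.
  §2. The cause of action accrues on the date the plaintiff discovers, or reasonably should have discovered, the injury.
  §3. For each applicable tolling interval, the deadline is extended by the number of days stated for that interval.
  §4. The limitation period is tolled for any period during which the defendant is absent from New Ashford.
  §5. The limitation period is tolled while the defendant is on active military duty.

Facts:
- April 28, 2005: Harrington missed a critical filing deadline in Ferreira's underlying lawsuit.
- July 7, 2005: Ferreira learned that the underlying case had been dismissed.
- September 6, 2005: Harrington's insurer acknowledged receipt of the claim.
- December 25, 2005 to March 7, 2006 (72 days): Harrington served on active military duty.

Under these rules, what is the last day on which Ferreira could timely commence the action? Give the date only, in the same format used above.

May 18, 2006

The claim did not accrue until Ferreira discovered the injury on July 7, 2005; the April 28, 2005 act date does not start the clock under the stated rule.
The untolled deadline — 8 months after July 7, 2005 — is March 7, 2006.
Because the defendant's active military service ran from December 25, 2005 to March 7, 2006, the deadline is extended by 72 days to May 18, 2006.
None of the other events listed affects the running of the period under the stated rules.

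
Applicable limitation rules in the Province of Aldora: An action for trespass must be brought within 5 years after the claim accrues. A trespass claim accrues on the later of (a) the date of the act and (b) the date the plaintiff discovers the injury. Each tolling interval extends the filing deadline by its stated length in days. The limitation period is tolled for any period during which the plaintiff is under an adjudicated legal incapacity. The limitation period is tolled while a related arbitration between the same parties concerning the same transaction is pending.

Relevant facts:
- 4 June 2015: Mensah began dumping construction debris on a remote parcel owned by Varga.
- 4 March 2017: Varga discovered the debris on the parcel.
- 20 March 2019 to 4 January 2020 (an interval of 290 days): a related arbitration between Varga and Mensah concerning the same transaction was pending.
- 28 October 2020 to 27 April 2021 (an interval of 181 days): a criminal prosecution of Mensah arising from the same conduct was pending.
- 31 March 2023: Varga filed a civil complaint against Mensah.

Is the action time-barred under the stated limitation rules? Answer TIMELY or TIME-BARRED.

TIME-BARRED

The claim accrued on 4 March 2017 — the later of the 4 June 2015 act and the 4 March 2017 discovery.
Adding the 5 years base period to 4 March 2017 gives a deadline of 4 March 2022, before any tolling.
The period was tolled for 290 days by the pending related arbitration (20 March 2019 to 4 January 2020), pushing the deadline to 19 December 2022.
Although a criminal prosecution ran from 28 October 2020 to 27 April 2021, the stated rules do not make that a tolling event, so it is disregarded.
Varga filed on 31 March 2023, after the 19 December 2022 deadline, so the action is time-barred.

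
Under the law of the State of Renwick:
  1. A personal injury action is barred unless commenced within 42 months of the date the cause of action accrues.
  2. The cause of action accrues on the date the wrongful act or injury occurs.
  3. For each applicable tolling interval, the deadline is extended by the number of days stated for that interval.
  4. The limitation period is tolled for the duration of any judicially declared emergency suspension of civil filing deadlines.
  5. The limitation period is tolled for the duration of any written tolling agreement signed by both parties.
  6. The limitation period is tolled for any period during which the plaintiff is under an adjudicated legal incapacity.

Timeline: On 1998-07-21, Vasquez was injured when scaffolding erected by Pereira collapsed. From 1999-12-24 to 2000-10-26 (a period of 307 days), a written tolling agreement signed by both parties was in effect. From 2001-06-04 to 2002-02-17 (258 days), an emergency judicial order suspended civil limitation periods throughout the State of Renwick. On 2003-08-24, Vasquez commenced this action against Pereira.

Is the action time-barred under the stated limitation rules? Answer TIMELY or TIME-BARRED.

The claim accrued on 1998-07-21, when the wrongful act occurred.
42 months from 1998-07-21 is 2002-01-21.
The written tolling agreement from 1999-12-24 to 2000-10-26 tolled the period for 307 days, extending the deadline to 2002-11-24.
Because the emergency suspension of filing deadlines ran from 2001-06-04 to 2002-02-17, the deadline is extended by 258 days to 2003-08-09.
Vasquez filed on 2003-08-24, after the 2003-08-09 deadline, so the action is time-barred.

TIME-BARRED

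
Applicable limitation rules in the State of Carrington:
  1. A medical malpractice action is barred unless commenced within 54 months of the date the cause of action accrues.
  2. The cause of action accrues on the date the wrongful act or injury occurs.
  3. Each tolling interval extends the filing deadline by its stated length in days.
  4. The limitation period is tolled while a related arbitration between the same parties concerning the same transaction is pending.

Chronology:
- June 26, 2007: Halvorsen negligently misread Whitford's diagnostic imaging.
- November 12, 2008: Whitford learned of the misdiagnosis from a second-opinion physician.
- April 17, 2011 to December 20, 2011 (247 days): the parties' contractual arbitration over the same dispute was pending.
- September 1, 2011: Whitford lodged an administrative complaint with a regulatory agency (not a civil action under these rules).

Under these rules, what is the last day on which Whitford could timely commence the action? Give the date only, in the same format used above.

August 29, 2012

Accrual is governed by the date of the act, so the period began to run on June 26, 2007; the later discovery on November 12, 2008 is irrelevant under the stated rule.
Adding the 54 months base period to June 26, 2007 gives a deadline of December 26, 2011, before any tolling.
Because the pending related arbitration ran from April 17, 2011 to December 20, 2011, the deadline is extended by 247 days to August 29, 2012.
The other events in the timeline have no effect on the limitation period under the stated rules.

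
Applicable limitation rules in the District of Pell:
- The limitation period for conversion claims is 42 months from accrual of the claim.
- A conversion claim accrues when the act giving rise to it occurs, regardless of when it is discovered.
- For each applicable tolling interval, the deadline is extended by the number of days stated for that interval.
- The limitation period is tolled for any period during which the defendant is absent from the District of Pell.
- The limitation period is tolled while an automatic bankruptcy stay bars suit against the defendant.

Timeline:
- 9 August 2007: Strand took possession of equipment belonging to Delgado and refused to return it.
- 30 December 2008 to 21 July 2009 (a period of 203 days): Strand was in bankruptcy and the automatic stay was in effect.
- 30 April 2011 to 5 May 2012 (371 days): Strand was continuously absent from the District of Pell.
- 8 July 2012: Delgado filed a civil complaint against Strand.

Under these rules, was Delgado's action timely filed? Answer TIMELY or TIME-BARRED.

TIMELY

The claim accrued on 9 August 2007, the date of the act.
The untolled deadline — 42 months after 9 August 2007 — is 9 February 2011.
The automatic bankruptcy stay from 30 December 2008 to 21 July 2009 tolled the period for 203 days, extending the deadline to 31 August 2011.
The period was tolled for 371 days by the defendant's absence from the jurisdiction (30 April 2011 to 5 May 2012), pushing the deadline to 5 September 2012.
Filing on 8 July 2012 beat the 5 September 2012 deadline — the action is timely.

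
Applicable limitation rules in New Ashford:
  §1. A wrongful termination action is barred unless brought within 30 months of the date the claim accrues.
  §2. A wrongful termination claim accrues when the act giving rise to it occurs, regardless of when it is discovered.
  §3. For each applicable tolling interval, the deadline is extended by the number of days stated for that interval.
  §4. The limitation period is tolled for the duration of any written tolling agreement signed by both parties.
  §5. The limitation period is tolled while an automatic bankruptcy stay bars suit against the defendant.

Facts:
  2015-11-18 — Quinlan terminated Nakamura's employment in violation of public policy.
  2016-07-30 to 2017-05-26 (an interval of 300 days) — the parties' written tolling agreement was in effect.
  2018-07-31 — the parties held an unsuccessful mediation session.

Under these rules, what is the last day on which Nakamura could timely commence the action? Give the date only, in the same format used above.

The claim accrued on 2015-11-18, when the wrongful act occurred.
30 months from 2015-11-18 is 2018-05-18.
The period was tolled for 300 days by the written tolling agreement (2016-07-30 to 2017-05-26), pushing the deadline to 2019-03-14.
The other events in the timeline have no effect on the limitation period under the stated rules.

2019-03-14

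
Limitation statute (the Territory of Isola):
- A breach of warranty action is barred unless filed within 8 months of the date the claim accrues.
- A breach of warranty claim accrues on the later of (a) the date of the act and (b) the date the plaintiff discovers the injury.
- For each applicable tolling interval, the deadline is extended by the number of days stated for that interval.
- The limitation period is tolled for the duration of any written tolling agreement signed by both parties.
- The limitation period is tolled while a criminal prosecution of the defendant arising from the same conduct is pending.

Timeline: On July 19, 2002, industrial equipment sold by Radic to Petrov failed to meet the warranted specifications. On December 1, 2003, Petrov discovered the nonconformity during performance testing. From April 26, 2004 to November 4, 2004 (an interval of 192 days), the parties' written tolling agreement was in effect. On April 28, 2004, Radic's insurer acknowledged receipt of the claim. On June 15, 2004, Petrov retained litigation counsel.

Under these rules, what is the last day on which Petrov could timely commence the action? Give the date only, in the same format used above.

February 9, 2005

Because discovery on December 1, 2003 post-dates the July 19, 2002 act, accrual under the later-of rule falls on December 1, 2003.
8 months from December 1, 2003 is August 1, 2004.
The written tolling agreement from April 26, 2004 to November 4, 2004 tolled the period for 192 days, extending the deadline to February 9, 2005.
None of the other events listed affects the running of the period under the stated rules.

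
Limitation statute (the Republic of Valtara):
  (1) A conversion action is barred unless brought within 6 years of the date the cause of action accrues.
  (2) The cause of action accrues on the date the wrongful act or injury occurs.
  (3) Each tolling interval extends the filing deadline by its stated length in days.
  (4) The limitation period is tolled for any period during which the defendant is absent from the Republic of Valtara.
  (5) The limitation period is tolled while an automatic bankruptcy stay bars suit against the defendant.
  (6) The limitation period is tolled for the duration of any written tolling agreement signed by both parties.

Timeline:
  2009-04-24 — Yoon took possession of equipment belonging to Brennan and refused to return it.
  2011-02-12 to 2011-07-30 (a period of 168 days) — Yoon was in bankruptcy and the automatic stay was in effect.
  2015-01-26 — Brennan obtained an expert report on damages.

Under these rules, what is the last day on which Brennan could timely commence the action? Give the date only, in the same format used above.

The claim accrued on 2009-04-24, when the wrongful act occurred.
6 years from 2009-04-24 is 2015-04-24.
The automatic bankruptcy stay from 2011-02-12 to 2011-07-30 tolled the period for 168 days, extending the deadline to 2015-10-09.
The other events in the timeline have no effect on the limitation period under the stated rules.

2015-10-09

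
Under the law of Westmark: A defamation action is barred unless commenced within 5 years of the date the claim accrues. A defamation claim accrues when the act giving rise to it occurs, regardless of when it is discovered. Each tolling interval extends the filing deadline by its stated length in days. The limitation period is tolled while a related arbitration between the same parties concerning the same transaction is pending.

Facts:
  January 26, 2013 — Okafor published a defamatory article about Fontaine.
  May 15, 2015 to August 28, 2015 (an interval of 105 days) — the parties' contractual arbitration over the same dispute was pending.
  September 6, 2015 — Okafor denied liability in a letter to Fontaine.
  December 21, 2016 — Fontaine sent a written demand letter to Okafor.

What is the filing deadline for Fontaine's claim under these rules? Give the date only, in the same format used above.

May 11, 2018

The claim accrued on January 26, 2013, the date of the act.
The untolled deadline — 5 years after January 26, 2013 — is January 26, 2018.
The period was tolled for 105 days by the pending related arbitration (May 15, 2015 to August 28, 2015), pushing the deadline to May 11, 2018.
The other events in the timeline have no effect on the limitation period under the stated rules.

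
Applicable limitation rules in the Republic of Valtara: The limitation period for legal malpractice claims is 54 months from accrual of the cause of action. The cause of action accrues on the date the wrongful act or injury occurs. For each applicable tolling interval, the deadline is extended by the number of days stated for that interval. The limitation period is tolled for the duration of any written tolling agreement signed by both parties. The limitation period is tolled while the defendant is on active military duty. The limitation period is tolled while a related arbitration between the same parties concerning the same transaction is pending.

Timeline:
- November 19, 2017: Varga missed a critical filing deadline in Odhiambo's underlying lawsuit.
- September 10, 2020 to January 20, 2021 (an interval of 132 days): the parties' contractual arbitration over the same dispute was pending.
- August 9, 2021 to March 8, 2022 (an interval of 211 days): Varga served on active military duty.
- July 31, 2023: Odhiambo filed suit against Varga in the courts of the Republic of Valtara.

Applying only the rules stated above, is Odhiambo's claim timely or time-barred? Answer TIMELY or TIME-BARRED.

The claim accrued on November 19, 2017, when the wrongful act occurred.
Adding the 54 months base period to November 19, 2017 gives a deadline of May 19, 2022, before any tolling.
The period was tolled for 132 days by the pending related arbitration (September 10, 2020 to January 20, 2021), pushing the deadline to September 28, 2022.
The period was tolled for 211 days by the defendant's active military service (August 9, 2021 to March 8, 2022), pushing the deadline to April 27, 2023.
Odhiambo filed on July 31, 2023, after the April 27, 2023 deadline, so the action is time-barred.

TIME-BARRED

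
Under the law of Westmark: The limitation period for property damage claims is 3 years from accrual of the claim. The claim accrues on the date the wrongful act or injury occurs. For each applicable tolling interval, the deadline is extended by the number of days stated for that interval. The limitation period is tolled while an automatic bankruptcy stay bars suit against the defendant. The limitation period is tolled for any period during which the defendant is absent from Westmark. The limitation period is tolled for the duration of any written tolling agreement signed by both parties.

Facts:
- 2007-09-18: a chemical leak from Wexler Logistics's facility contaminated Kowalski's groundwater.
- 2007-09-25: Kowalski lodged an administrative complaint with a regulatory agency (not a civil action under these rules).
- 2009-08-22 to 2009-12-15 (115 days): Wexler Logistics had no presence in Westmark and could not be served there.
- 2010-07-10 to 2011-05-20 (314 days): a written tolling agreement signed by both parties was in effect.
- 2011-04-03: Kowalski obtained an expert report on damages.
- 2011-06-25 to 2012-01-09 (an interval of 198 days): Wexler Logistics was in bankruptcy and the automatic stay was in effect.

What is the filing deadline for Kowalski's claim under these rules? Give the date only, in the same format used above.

2012-06-06

The claim accrued on 2007-09-18, the date of the act.
Adding the 3 years base period to 2007-09-18 gives a deadline of 2010-09-18, before any tolling.
The period was tolled for 115 days by the defendant's absence from the jurisdiction (2009-08-22 to 2009-12-15), pushing the deadline to 2011-01-11.
Because the written tolling agreement ran from 2010-07-10 to 2011-05-20, the deadline is extended by 314 days to 2011-11-21.
The automatic bankruptcy stay from 2011-06-25 to 2012-01-09 tolled the period for 198 days, extending the deadline to 2012-06-06.
The other events in the timeline have no effect on the limitation period under the stated rules.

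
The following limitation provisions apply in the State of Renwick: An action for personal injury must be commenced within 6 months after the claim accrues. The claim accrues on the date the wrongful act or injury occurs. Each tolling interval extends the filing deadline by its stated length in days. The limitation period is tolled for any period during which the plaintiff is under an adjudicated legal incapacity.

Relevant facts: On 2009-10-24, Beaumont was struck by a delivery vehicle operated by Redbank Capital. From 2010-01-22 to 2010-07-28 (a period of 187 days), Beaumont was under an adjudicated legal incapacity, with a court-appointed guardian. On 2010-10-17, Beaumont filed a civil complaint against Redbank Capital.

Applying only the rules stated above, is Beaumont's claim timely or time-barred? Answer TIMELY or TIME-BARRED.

The claim accrued on 2009-10-24, the date of the act.
The untolled deadline — 6 months after 2009-10-24 — is 2010-04-24.
The plaintiff's legal incapacity from 2010-01-22 to 2010-07-28 tolled the period for 187 days, extending the deadline to 2010-10-28.
Filing on 2010-10-17 beat the 2010-10-28 deadline — the action is timely.

TIMELY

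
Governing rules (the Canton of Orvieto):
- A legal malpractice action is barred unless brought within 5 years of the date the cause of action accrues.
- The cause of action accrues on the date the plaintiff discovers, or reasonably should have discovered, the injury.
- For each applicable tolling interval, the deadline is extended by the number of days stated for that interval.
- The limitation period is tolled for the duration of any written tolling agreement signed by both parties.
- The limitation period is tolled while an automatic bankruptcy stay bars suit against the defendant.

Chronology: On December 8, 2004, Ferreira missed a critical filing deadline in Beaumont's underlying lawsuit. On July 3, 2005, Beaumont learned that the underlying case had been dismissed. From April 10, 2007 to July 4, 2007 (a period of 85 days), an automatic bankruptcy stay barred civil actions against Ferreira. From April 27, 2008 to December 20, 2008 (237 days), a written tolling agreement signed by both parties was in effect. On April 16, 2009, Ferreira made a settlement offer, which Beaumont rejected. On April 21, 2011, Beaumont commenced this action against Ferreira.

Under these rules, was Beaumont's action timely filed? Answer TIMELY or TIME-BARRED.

Under the discovery rule, the claim accrued on July 3, 2005, when Beaumont discovered the injury — not on the December 8, 2004 date of the underlying act.
5 years from July 3, 2005 is July 3, 2010.
The period was tolled for 85 days by the automatic bankruptcy stay (April 10, 2007 to July 4, 2007), pushing the deadline to September 26, 2010.
The written tolling agreement from April 27, 2008 to December 20, 2008 tolled the period for 237 days, extending the deadline to May 21, 2011.
The other events in the timeline have no effect on the limitation period under the stated rules.
Filing on April 21, 2011 beat the May 21, 2011 deadline — the action is timely.

TIMELY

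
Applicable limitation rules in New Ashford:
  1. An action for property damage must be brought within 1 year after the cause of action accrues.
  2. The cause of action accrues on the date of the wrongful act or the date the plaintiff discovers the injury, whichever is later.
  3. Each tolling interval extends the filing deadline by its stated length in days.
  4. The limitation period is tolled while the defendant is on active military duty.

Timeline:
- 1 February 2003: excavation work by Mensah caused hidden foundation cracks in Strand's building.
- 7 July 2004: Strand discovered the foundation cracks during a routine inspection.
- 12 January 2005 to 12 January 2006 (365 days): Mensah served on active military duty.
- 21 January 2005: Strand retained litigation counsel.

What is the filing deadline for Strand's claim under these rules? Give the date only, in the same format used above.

7 July 2006

Taking the later of the act (1 February 2003) and discovery (7 July 2004), the claim accrued on 7 July 2004.
1 year from 7 July 2004 is 7 July 2005.
Because the defendant's active military service ran from 12 January 2005 to 12 January 2006, the deadline is extended by 365 days to 7 July 2006.
The other events in the timeline have no effect on the limitation period under the stated rules.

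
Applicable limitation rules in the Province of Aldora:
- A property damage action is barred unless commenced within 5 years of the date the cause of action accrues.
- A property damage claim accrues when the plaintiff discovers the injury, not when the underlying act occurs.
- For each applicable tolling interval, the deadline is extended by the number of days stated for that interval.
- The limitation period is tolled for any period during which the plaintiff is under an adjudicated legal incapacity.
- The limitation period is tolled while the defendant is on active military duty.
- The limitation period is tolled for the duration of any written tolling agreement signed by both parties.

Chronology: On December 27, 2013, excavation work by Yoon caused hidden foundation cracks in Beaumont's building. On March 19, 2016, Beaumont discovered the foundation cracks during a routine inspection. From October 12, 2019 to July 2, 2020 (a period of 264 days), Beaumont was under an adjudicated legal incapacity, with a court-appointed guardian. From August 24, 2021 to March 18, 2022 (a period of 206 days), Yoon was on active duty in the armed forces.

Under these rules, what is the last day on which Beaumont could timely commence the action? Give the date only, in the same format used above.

The claim did not accrue until Beaumont discovered the injury on March 19, 2016; the December 27, 2013 act date does not start the clock under the stated rule.
Adding the 5 years base period to March 19, 2016 gives a deadline of March 19, 2021, before any tolling.
The plaintiff's legal incapacity from October 12, 2019 to July 2, 2020 tolled the period for 264 days, extending the deadline to December 8, 2021.
The period was tolled for 206 days by the defendant's active military service (August 24, 2021 to March 18, 2022), pushing the deadline to July 2, 2022.

July 2, 2022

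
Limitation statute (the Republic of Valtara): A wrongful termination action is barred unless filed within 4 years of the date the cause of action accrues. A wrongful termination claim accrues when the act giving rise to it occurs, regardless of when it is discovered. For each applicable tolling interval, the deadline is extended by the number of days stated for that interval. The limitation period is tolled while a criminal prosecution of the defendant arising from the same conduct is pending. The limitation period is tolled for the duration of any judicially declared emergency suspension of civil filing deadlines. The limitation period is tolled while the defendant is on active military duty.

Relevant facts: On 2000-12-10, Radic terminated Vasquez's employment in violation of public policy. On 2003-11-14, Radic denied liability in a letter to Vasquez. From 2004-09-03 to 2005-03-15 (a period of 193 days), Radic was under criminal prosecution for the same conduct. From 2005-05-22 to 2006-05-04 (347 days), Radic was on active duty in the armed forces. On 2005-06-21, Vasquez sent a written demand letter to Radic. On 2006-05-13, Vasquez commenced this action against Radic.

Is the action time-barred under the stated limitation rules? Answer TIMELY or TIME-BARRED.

TIMELY

The claim accrued on 2000-12-10, when the wrongful act occurred.
Adding the 4 years base period to 2000-12-10 gives a deadline of 2004-12-10, before any tolling.
The pending criminal prosecution from 2004-09-03 to 2005-03-15 tolled the period for 193 days, extending the deadline to 2005-06-21.
The defendant's active military service from 2005-05-22 to 2006-05-04 tolled the period for 347 days, extending the deadline to 2006-06-03.
Nothing else in the chronology tolls or restarts the period.
Vasquez filed on 2006-05-13, before the 2006-06-03 deadline, so the action is timely.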